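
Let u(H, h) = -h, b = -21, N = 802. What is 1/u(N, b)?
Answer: 1/21 ≈ 0.047619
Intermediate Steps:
1/u(N, b) = 1/(-1*(-21)) = 1/21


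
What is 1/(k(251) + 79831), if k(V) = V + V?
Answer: 1/80333 ≈ 1.2448e-5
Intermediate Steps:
k(V) = 2*V
1/(k(251) + 79831) = 1/(2*251 + 79831) = 1/(502 + 79831) = 1/80333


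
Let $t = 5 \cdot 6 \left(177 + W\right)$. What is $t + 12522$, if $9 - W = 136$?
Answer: $14022$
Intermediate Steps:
$W = -127$ ($W = 9 - 136 = -127$)
$t = 1500$ ($t = 5 \cdot 6 \left(177 - 127\right) = 30 \cdot 50 = 1500$)
$t + 12522 = 1500 + 12522 = 14022$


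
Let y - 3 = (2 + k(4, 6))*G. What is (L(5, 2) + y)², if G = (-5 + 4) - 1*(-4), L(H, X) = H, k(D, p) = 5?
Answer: 841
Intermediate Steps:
G = 3 (G = -1 + 4 = 3)
y = 24 (y = 3 + (2 + 5)*3 = 3 + 7*3 = 3 + 21 = 24)
(L(5, 2) + y)² = (5 + 24)² = 29² = 841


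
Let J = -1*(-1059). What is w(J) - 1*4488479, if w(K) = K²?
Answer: -3366998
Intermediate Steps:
J = 1059
w(J) - 1*4488479 = 1059² - 1*4488479 = 1121481 - 4488479 = -3366998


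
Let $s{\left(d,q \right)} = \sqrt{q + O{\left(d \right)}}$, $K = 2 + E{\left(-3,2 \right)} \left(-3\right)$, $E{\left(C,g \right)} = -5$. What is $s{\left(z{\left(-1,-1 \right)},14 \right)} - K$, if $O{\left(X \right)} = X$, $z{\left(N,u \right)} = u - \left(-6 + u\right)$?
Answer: $-17 + 2 \sqrt{5} \approx -12.528$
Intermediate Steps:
$z{\left(N,u \right)} = 6$
$K = 17$ ($K = 2 - -15 = 2 + 15 = 17$)
$s{\left(d,q \right)} = \sqrt{d + q}$ ($s{\left(d,q \right)} = \sqrt{q + d} = \sqrt{d + q}$)
$s{\left(z{\left(-1,-1 \right)},14 \right)} - K = \sqrt{6 + 14} - 17 = \sqrt{20} - 17 = 2 \sqrt{5} - 17 = -17 + 2 \sqrt{5}$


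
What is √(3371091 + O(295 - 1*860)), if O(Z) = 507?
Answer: 3*√374622 ≈ 1836.2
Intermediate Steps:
√(3371091 + O(295 - 1*860)) = √(3371091 + 507) = √3371598 = 3*√374622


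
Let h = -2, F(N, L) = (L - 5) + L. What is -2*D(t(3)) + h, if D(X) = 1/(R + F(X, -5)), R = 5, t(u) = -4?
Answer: -9/5 ≈ -1.8000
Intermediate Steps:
F(N, L) = -5 + 2*L (F(N, L) = (-5 + L) + L = -5 + 2*L)
D(X) = -1/10 (D(X) = 1/(5 + (-5 + 2*(-5))) = 1/(5 + (-5 - 10)) = 1/(5 - 15) = 1/(-10) = -1/10)
-2*D(t(3)) + h = -2*(-1/10) - 2 = 1/5 - 2 = -9/5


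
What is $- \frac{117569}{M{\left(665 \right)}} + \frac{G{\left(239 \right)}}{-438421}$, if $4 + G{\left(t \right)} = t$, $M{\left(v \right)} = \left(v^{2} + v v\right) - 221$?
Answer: $- \frac{51752512364}{387664562409} \approx -0.1335$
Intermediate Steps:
$M{\left(v \right)} = -221 + 2 v^{2}$ ($M{\left(v \right)} = \left(v^{2} + v^{2}\right) - 221 = 2 v^{2} - 221 = -221 + 2 v^{2}$)
$G{\left(t \right)} = -4 + t$
$- \frac{117569}{M{\left(665 \right)}} + \frac{G{\left(239 \right)}}{-438421} = - \frac{117569}{-221 + 2 \cdot 665^{2}} + \frac{-4 + 239}{-438421} = - \frac{117569}{-221 + 2 \cdot 442225} + 235 \left(- \frac{1}{438421}\right) = - \frac{117569}{-221 + 884450} - \frac{235}{438421} = - \frac{117569}{884229} - \frac{235}{438421} = - \frac{51752512364}{387664562409}$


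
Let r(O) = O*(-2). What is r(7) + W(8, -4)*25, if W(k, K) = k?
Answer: 186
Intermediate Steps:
r(O) = -2*O
r(7) + W(8, -4)*25 = -2*7 + 8*25 = -14 + 200 = 186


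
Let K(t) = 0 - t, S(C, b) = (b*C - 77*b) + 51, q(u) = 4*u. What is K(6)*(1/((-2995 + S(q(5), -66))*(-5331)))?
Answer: 1/726793 ≈ 1.3759e-6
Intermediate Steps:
S(C, b) = 51 - 77*b + C*b (S(C, b) = (C*b - 77*b) + 51 = (-77*b + C*b) + 51 = 51 - 77*b + C*b)
K(t) = -t
K(6)*(1/((-2995 + S(q(5), -66))*(-5331))) = (-1*6)*(1/(-2995 + (51 - 77*(-66) + (4*5)*(-66))*(-5331))) = -6*(-1)/((-2995 + (51 + 5082 + 20*(-66)))*5331) = -6*(-1)/((-2995 + (51 + 5082 - 1320))*5331) = -6*(-1)/((-2995 + 3813)*5331) = -6*(-1)/(818*5331) = -3*(-1)/(409*5331) = -6*(-1/4360758) = 1/726793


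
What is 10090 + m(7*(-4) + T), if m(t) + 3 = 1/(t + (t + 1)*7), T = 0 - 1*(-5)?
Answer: 1785398/177 ≈ 10087.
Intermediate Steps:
T = 5 (T = 0 + 5 = 5)
m(t) = -3 + 1/(7 + 8*t) (m(t) = -3 + 1/(t + (t + 1)*7) = -3 + 1/(t + (1 + t)*7) = -3 + 1/(t + (7 + 7*t)) = -3 + 1/(7 + 8*t))
10090 + m(7*(-4) + T) = 10090 + 4*(-5 - 6*(7*(-4) + 5))/(7 + 8*(7*(-4) + 5)) = 10090 + 4*(-5 - 6*(-28 + 5))/(7 + 8*(-28 + 5)) = 10090 + 4*(-5 - 6*(-23))/(7 + 8*(-23)) = 10090 + 4*(-5 + 138)/(7 - 184) = 10090 + 4*133/(-177) = 10090 + 4*(-1/177)*133 = 10090 - 532/177 = 1785398/177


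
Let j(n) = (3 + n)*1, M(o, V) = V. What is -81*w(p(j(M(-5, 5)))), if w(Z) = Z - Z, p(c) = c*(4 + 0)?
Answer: 0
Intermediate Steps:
j(n) = 3 + n
p(c) = 4*c (p(c) = c*4 = 4*c)
w(Z) = 0
-81*w(p(j(M(-5, 5)))) = -81*0 = 0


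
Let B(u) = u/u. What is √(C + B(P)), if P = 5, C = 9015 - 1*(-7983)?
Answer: √16999 ≈ 130.38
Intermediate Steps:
C = 16998 (C = 9015 + 7983 = 16998)
B(u) = 1
√(C + B(P)) = √(16998 + 1) = √16999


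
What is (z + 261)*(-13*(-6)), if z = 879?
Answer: 88920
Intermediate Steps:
(z + 261)*(-13*(-6)) = (879 + 261)*(-13*(-6)) = 1140*78 = 88920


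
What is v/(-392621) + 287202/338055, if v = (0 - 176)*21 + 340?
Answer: 37965349674/44242497385 ≈ 0.85812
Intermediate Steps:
v = -3356 (v = -176*21 + 340 = -3696 + 340 = -3356)
v/(-392621) + 287202/338055 = -3356/(-392621) + 287202/338055 = -3356*(-1/392621) + 287202*(1/338055) = 3356/392621 + 95734/112685 = 37965349674/44242497385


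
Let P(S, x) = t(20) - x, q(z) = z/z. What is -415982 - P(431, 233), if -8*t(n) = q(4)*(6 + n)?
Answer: -1662983/4 ≈ -4.1575e+5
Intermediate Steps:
q(z) = 1
t(n) = -3/4 - n/8 (t(n) = -(6 + n)/8 = -3/4 - n/8)
P(S, x) = -13/4 - x (P(S, x) = (-3/4 - 1/8*20) - x = (-3/4 - 5/2) - x = -13/4 - x)
-415982 - P(431, 233) = -415982 - (-13/4 - 1*233) = -415982 - (-13/4 - 233) = -415982 - 1*(-945/4) = -415982 + 945/4 = -1662983/4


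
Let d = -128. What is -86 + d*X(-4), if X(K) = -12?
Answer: 1450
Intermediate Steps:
-86 + d*X(-4) = -86 - 128*(-12) = -86 + 1536 = 1450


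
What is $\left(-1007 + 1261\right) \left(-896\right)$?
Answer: $-227584$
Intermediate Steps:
$\left(-1007 + 1261\right) \left(-896\right) = 254 \left(-896\right) = -227584$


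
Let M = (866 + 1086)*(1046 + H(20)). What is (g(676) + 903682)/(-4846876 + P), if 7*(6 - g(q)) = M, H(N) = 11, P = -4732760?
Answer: -152234/2394909 ≈ -0.063566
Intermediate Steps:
M = 2063264 (M = (866 + 1086)*(1046 + 11) = 1952*1057 = 2063264)
g(q) = -294746 (g(q) = 6 - ⅐*2063264 = 6 - 294752 = -294746)
(g(676) + 903682)/(-4846876 + P) = (-294746 + 903682)/(-4846876 - 4732760) = 608936/(-9579636) = 608936*(-1/9579636) = -152234/2394909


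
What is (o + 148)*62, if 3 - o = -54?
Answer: 12710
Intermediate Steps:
o = 57 (o = 3 - 1*(-54) = 3 + 54 = 57)
(o + 148)*62 = (57 + 148)*62 = 205*62 = 12710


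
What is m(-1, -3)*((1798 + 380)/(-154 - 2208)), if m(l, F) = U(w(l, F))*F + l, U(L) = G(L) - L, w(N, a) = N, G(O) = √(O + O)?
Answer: 4356/1181 + 3267*I*√2/1181 ≈ 3.6884 + 3.9121*I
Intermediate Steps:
G(O) = √2*√O (G(O) = √(2*O) = √2*√O)
U(L) = -L + √2*√L (U(L) = √2*√L - L = -L + √2*√L)
m(l, F) = l + F*(-l + √2*√l) (m(l, F) = (-l + √2*√l)*F + l = F*(-l + √2*√l) + l = l + F*(-l + √2*√l))
m(-1, -3)*((1798 + 380)/(-154 - 2208)) = (-1 - 3*(-1*(-1) + √2*√(-1)))*((1798 + 380)/(-154 - 2208)) = (-1 - 3*(1 + √2*I))*(2178/(-2362)) = (-1 - 3*(1 + I*√2))*(2178*(-1/2362)) = (-1 + (-3 - 3*I*√2))*(-1089/1181) = (-4 - 3*I*√2)*(-1089/1181) = 4356/1181 + 3267*I*√2/1181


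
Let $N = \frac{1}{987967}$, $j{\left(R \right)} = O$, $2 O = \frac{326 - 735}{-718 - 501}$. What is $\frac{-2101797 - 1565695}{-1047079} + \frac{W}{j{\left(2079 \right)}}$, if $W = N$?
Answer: $\frac{1481957229903078}{423102114842737} \approx 3.5026$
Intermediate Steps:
$O = \frac{409}{2438}$ ($O = \frac{\left(326 - 735\right) \frac{1}{-718 - 501}}{2} = \frac{\left(-409\right) \frac{1}{-1219}}{2} = \frac{\left(-409\right) \left(- \frac{1}{1219}\right)}{2} = \frac{1}{2} \cdot \frac{409}{1219} = \frac{409}{2438} \approx 0.16776$)
$j{\left(R \right)} = \frac{409}{2438}$
$N = \frac{1}{987967} \approx 1.0122 \cdot 10^{-6}$
$W = \frac{1}{987967} \approx 1.0122 \cdot 10^{-6}$
$\frac{-2101797 - 1565695}{-1047079} + \frac{W}{j{\left(2079 \right)}} = \frac{-2101797 - 1565695}{-1047079} + \frac{1}{987967 \cdot \frac{409}{2438}} = \left(-2101797 - 1565695\right) \left(- \frac{1}{1047079}\right) + \frac{1}{987967} \cdot \frac{2438}{409} = \left(-3667492\right) \left(- \frac{1}{1047079}\right) + \frac{2438}{404078503} = \frac{3667492}{1047079} + \frac{2438}{404078503} = \frac{1481957229903078}{423102114842737}$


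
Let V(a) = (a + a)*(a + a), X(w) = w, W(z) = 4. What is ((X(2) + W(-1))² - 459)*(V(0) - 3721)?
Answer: 1573983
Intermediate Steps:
V(a) = 4*a² (V(a) = (2*a)*(2*a) = 4*a²)
((X(2) + W(-1))² - 459)*(V(0) - 3721) = ((2 + 4)² - 459)*(4*0² - 3721) = (6² - 459)*(4*0 - 3721) = (36 - 459)*(0 - 3721) = -423*(-3721) = 1573983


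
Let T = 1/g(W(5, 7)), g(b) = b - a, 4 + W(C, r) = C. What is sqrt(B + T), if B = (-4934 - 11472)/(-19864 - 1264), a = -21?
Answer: sqrt(2774806265)/58102 ≈ 0.90662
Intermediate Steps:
W(C, r) = -4 + C
g(b) = 21 + b (g(b) = b - 1*(-21) = b + 21 = 21 + b)
B = 8203/10564 (B = -16406/(-21128) = -16406*(-1/21128) = 8203/10564 ≈ 0.77651)
T = 1/22 (T = 1/(21 + (-4 + 5)) = 1/(21 + 1) = 1/22 ≈ 0.045455)
sqrt(B + T) = sqrt(8203/10564 + 1/22) = sqrt(95515/116204) = sqrt(2774806265)/58102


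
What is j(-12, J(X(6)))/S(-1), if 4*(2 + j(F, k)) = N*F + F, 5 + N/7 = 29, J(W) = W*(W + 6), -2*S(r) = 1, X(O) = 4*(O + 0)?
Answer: 1018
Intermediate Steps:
X(O) = 4*O
S(r) = -½ (S(r) = -½*1 = -½)
J(W) = W*(6 + W)
N = 168 (N = -35 + 7*29 = -35 + 203 = 168)
j(F, k) = -2 + 169*F/4 (j(F, k) = -2 + (168*F + F)/4 = -2 + (169*F)/4 = -2 + 169*F/4)
j(-12, J(X(6)))/S(-1) = (-2 + (169/4)*(-12))/(-½) = (-2 - 507)*(-2) = -509*(-2) = 1018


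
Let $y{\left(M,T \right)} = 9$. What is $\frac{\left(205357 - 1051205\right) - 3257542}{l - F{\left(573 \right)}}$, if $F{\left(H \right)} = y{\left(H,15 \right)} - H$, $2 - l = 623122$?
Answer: $\frac{2051695}{311278} \approx 6.5912$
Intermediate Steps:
$l = -623120$ ($l = 2 - 623122 = -623120$)
$F{\left(H \right)} = 9 - H$
$\frac{\left(205357 - 1051205\right) - 3257542}{l - F{\left(573 \right)}} = \frac{\left(205357 - 1051205\right) - 3257542}{-623120 - \left(9 - 573\right)} = \frac{-845848 - 3257542}{-623120 - \left(9 - 573\right)} = - \frac{4103390}{-623120 - -564} = - \frac{4103390}{-623120 + 564} = - \frac{4103390}{-622556} = \left(-4103390\right) \left(- \frac{1}{622556}\right) = \frac{2051695}{311278}$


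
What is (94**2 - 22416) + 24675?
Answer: 11095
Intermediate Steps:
(94**2 - 22416) + 24675 = (8836 - 22416) + 24675 = -13580 + 24675 = 11095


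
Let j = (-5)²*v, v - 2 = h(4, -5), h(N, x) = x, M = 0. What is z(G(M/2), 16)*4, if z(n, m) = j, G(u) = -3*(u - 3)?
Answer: -300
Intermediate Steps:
v = -3 (v = 2 - 5 = -3)
j = -75 (j = (-5)²*(-3) = 25*(-3) = -75)
G(u) = 9 - 3*u (G(u) = -3*(-3 + u) = 9 - 3*u)
z(n, m) = -75
z(G(M/2), 16)*4 = -75*4 = -300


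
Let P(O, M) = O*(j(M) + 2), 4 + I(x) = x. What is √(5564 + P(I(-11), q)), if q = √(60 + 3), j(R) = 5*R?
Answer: √(5534 - 225*√7) ≈ 70.276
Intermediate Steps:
I(x) = -4 + x
q = 3*√7 (q = √63 = 3*√7 ≈ 7.9373)
P(O, M) = O*(2 + 5*M) (P(O, M) = O*(5*M + 2) = O*(2 + 5*M))
√(5564 + P(I(-11), q)) = √(5564 + (-4 - 11)*(2 + 5*(3*√7))) = √(5564 - 15*(2 + 15*√7)) = √(5564 + (-30 - 225*√7)) = √(5534 - 225*√7)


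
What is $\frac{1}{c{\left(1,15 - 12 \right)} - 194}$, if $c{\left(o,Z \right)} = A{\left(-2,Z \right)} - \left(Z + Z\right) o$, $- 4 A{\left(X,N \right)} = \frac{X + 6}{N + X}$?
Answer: $- \frac{1}{201} \approx -0.0049751$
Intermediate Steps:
$A{\left(X,N \right)} = - \frac{6 + X}{4 \left(N + X\right)}$ ($A{\left(X,N \right)} = - \frac{\left(X + 6\right) \frac{1}{N + X}}{4} = - \frac{\left(6 + X\right) \frac{1}{N + X}}{4} = - \frac{\frac{1}{N + X} \left(6 + X\right)}{4} = - \frac{6 + X}{4 \left(N + X\right)}$)
$c{\left(o,Z \right)} = - \frac{1}{-2 + Z} - 2 Z o$ ($c{\left(o,Z \right)} = \frac{-6 - -2}{4 \left(Z - 2\right)} - \left(Z + Z\right) o = \frac{-6 + 2}{4 \left(-2 + Z\right)} - 2 Z o = \frac{1}{4} \frac{1}{-2 + Z} \left(-4\right) - 2 Z o = - \frac{1}{-2 + Z} - 2 Z o$)
$\frac{1}{c{\left(1,15 - 12 \right)} - 194} = \frac{1}{\frac{-1 - 2 \left(15 - 12\right) 1 \left(-2 + \left(15 - 12\right)\right)}{-2 + \left(15 - 12\right)} - 194} = \frac{1}{\frac{-1 - 6 \cdot 1 \left(-2 + 3\right)}{-2 + 3} - 194} = \frac{1}{\frac{-1 - 6 \cdot 1 \cdot 1}{1} - 194} = \frac{1}{1 \left(-1 - 6\right) - 194} = \frac{1}{1 \left(-7\right) - 194} = \frac{1}{-7 - 194} = \frac{1}{-201} = - \frac{1}{201}$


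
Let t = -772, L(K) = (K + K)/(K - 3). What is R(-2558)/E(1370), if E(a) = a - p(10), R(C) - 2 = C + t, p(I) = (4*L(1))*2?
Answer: -128/53 ≈ -2.4151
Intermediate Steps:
L(K) = 2*K/(-3 + K) (L(K) = (2*K)/(-3 + K) = 2*K/(-3 + K))
p(I) = -8 (p(I) = (4*(2*1/(-3 + 1)))*2 = (4*(2*1/(-2)))*2 = (4*(2*1*(-1/2)))*2 = (4*(-1))*2 = -4*2 = -8)
R(C) = -770 + C (R(C) = 2 + (C - 772) = 2 + (-772 + C) = -770 + C)
E(a) = 8 + a (E(a) = a - 1*(-8) = a + 8 = 8 + a)
R(-2558)/E(1370) = (-770 - 2558)/(8 + 1370) = -3328/1378 = -3328*1/1378 = -128/53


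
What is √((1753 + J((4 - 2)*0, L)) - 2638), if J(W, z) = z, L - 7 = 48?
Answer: I*√830 ≈ 28.81*I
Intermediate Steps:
L = 55 (L = 7 + 48 = 55)
√((1753 + J((4 - 2)*0, L)) - 2638) = √((1753 + 55) - 2638) = √(1808 - 2638) = √(-830) = I*√830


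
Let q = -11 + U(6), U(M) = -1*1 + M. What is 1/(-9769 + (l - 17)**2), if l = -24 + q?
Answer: -1/7560 ≈ -0.00013228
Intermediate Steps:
U(M) = -1 + M
q = -6 (q = -11 + (-1 + 6) = -11 + 5 = -6)
l = -30 (l = -24 - 6 = -30)
1/(-9769 + (l - 17)**2) = 1/(-9769 + (-30 - 17)**2) = 1/(-9769 + (-47)**2) = 1/(-9769 + 2209) = 1/(-7560) = -1/7560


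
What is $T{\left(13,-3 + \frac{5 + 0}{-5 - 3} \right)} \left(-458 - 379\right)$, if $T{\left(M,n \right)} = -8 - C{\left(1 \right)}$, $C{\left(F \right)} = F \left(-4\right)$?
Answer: $3348$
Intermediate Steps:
$C{\left(F \right)} = - 4 F$
$T{\left(M,n \right)} = -4$ ($T{\left(M,n \right)} = -8 - \left(-4\right) 1 = -8 - -4 = -8 + 4 = -4$)
$T{\left(13,-3 + \frac{5 + 0}{-5 - 3} \right)} \left(-458 - 379\right) = - 4 \left(-458 - 379\right) = \left(-4\right) \left(-837\right) = 3348$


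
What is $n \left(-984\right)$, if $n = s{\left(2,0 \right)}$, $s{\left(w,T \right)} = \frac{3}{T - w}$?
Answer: $1476$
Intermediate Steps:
$n = - \frac{3}{2}$ ($n = \frac{3}{0 - 2} = \frac{3}{-2} = 3 \left(- \frac{1}{2}\right) = - \frac{3}{2} \approx -1.5$)
$n \left(-984\right) = \left(- \frac{3}{2}\right) \left(-984\right) = 1476$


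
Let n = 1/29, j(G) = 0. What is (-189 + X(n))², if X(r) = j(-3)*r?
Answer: 35721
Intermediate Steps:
n = 1/29 ≈ 0.034483
X(r) = 0 (X(r) = 0*r = 0)
(-189 + X(n))² = (-189 + 0)² = (-189)² = 35721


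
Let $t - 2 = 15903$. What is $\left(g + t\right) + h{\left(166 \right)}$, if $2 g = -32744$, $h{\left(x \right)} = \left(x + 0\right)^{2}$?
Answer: $27089$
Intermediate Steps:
$h{\left(x \right)} = x^{2}$
$t = 15905$ ($t = 2 + 15903 = 15905$)
$g = -16372$ ($g = \frac{1}{2} \left(-32744\right) = -16372$)
$\left(g + t\right) + h{\left(166 \right)} = \left(-16372 + 15905\right) + 166^{2} = -467 + 27556 = 27089$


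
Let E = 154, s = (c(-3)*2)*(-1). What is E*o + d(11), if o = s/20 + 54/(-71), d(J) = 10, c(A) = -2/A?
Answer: -125024/1065 ≈ -117.39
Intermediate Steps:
s = -4/3 (s = (-2/(-3)*2)*(-1) = (-2*(-⅓)*2)*(-1) = ((⅔)*2)*(-1) = (4/3)*(-1) = -4/3 ≈ -1.3333)
o = -881/1065 (o = -4/3/20 + 54/(-71) = -4/3*1/20 + 54*(-1/71) = -1/15 - 54/71 = -881/1065 ≈ -0.82723)
E*o + d(11) = 154*(-881/1065) + 10 = -135674/1065 + 10 = -125024/1065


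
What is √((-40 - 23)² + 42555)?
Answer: 2*√11631 ≈ 215.69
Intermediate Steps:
√((-40 - 23)² + 42555) = √((-63)² + 42555) = √(3969 + 42555) = √46524 = 2*√11631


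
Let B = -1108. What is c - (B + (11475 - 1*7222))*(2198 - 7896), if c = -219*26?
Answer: 17914516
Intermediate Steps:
c = -5694
c - (B + (11475 - 1*7222))*(2198 - 7896) = -5694 - (-1108 + (11475 - 1*7222))*(2198 - 7896) = -5694 - (-1108 + (11475 - 7222))*(-5698) = -5694 - (-1108 + 4253)*(-5698) = -5694 - 3145*(-5698) = -5694 - 1*(-17920210) = -5694 + 17920210 = 17914516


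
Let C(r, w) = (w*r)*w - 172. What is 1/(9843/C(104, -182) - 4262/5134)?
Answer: -8842606508/7315439863 ≈ -1.2088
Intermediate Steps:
C(r, w) = -172 + r*w**2 (C(r, w) = (r*w)*w - 172 = r*w**2 - 172 = -172 + r*w**2)
1/(9843/C(104, -182) - 4262/5134) = 1/(9843/(-172 + 104*(-182)**2) - 4262/5134) = 1/(9843/(-172 + 104*33124) - 4262*1/5134) = 1/(9843/(-172 + 3444896) - 2131/2567) = 1/(9843/3444724 - 2131/2567) = 1/(-7315439863/8842606508) = -8842606508/7315439863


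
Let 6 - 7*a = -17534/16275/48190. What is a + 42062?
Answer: 115463505053767/2745022875 ≈ 42063.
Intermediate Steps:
a = 2352885517/2745022875 (a = 6/7 - (-17534/16275)/(7*48190) = 6/7 - (-17534*1/16275)/(7*48190) = 6/7 - (-17534)/(113925*48190) = 6/7 - 1/7*(-8767/392146125) = 6/7 + 8767/2745022875 = 2352885517/2745022875 ≈ 0.85715)
a + 42062 = 2352885517/2745022875 + 42062 = 115463505053767/2745022875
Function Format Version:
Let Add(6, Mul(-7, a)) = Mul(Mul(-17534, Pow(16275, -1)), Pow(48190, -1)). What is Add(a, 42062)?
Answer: Rational(115463505053767, 2745022875) ≈ 42063.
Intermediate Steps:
a = Rational(2352885517, 2745022875) (a = Add(Rational(6, 7), Mul(Rational(-1, 7), Mul(Mul(-17534, Pow(16275, -1)), Pow(48190, -1)))) = Add(Rational(6, 7), Mul(Rational(-1, 7), Mul(Mul(-17534, Rational(1, 16275)), Rational(1, 48190)))) = Add(Rational(6, 7), Mul(Rational(-1, 7), Mul(Rational(-17534, 16275), Rational(1, 48190)))) = Add(Rational(6, 7), Mul(Rational(-1, 7), Rational(-8767, 392146125))) = Add(Rational(6, 7), Rational(8767, 2745022875)) = Rational(2352885517, 2745022875) ≈ 0.85715)
Add(a, 42062) = Add(Rational(2352885517, 2745022875), 42062) = Rational(115463505053767, 2745022875)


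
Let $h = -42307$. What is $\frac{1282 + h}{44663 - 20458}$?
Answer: $- \frac{8205}{4841} \approx -1.6949$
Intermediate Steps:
$\frac{1282 + h}{44663 - 20458} = \frac{1282 - 42307}{44663 - 20458} = - \frac{41025}{24205} = \left(-41025\right) \frac{1}{24205} = - \frac{8205}{4841}$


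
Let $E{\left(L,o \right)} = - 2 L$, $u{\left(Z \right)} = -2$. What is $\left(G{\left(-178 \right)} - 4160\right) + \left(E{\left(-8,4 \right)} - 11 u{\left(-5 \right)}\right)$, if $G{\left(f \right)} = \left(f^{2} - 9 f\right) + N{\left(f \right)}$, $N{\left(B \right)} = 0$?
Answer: $29164$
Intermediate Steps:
$G{\left(f \right)} = f^{2} - 9 f$ ($G{\left(f \right)} = \left(f^{2} - 9 f\right) + 0 = f^{2} - 9 f$)
$\left(G{\left(-178 \right)} - 4160\right) + \left(E{\left(-8,4 \right)} - 11 u{\left(-5 \right)}\right) = \left(- 178 \left(-9 - 178\right) - 4160\right) - -38 = \left(\left(-178\right) \left(-187\right) - 4160\right) + \left(16 + 22\right) = \left(33286 - 4160\right) + 38 = 29126 + 38 = 29164$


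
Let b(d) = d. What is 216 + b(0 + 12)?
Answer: 228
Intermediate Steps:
216 + b(0 + 12) = 216 + (0 + 12) = 216 + 12 = 228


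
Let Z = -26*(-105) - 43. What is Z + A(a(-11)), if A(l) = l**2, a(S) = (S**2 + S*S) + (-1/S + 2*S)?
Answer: 6186368/121 ≈ 51127.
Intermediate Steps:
a(S) = -1/S + 2*S + 2*S**2 (a(S) = (S**2 + S**2) + (-1/S + 2*S) = 2*S**2 + (-1/S + 2*S) = -1/S + 2*S + 2*S**2)
Z = 2687 (Z = 2730 - 43 = 2687)
Z + A(a(-11)) = 2687 + ((-1 + 2*(-11)**2*(1 - 11))/(-11))**2 = 2687 + (-(-1 + 2*121*(-10))/11)**2 = 2687 + (-(-1 - 2420)/11)**2 = 2687 + (-1/11*(-2421))**2 = 2687 + (2421/11)**2 = 2687 + 5861241/121 = 6186368/121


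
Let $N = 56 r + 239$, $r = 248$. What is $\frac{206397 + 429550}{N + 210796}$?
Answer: $\frac{635947}{224923} \approx 2.8274$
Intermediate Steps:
$N = 14127$ ($N = 56 \cdot 248 + 239 = 13888 + 239 = 14127$)
$\frac{206397 + 429550}{N + 210796} = \frac{206397 + 429550}{14127 + 210796} = \frac{635947}{224923}$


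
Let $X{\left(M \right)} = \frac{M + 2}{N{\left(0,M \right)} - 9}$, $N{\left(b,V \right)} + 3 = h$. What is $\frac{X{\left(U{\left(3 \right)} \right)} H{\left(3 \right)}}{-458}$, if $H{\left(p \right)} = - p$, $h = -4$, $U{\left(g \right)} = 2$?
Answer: $- \frac{3}{1832} \approx -0.0016376$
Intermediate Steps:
$N{\left(b,V \right)} = -7$ ($N{\left(b,V \right)} = -3 - 4 = -7$)
$X{\left(M \right)} = - \frac{1}{8} - \frac{M}{16}$ ($X{\left(M \right)} = \frac{M + 2}{-7 - 9} = \frac{2 + M}{-16} = \left(2 + M\right) \left(- \frac{1}{16}\right) = - \frac{1}{8} - \frac{M}{16}$)
$\frac{X{\left(U{\left(3 \right)} \right)} H{\left(3 \right)}}{-458} = \frac{\left(- \frac{1}{8} - \frac{1}{8}\right) \left(\left(-1\right) 3\right)}{-458} = \left(- \frac{1}{8} - \frac{1}{8}\right) \left(-3\right) \left(- \frac{1}{458}\right) = \left(- \frac{1}{4}\right) \left(-3\right) \left(- \frac{1}{458}\right) = \frac{3}{4} \left(- \frac{1}{458}\right) = - \frac{3}{1832}$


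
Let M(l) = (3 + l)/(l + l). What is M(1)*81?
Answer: 162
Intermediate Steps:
M(l) = (3 + l)/(2*l) (M(l) = (3 + l)/((2*l)) = (3 + l)*(1/(2*l)) = (3 + l)/(2*l))
M(1)*81 = ((½)*(3 + 1)/1)*81 = ((½)*1*4)*81 = 2*81 = 162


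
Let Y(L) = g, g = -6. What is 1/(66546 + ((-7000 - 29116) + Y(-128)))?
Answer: 1/30424 ≈ 3.2869e-5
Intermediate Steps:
Y(L) = -6
1/(66546 + ((-7000 - 29116) + Y(-128))) = 1/(66546 + ((-7000 - 29116) - 6)) = 1/(66546 + (-36116 - 6)) = 1/(66546 - 36122) = 1/30424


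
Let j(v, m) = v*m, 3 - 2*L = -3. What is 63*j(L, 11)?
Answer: 2079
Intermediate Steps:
L = 3 (L = 3/2 - 1/2*(-3) = 3/2 + 3/2 = 3)
j(v, m) = m*v
63*j(L, 11) = 63*(11*3) = 63*33 = 2079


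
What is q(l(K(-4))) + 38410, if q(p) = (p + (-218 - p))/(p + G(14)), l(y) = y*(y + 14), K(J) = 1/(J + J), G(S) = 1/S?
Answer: 28713114/745 ≈ 38541.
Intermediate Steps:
K(J) = 1/(2*J)
l(y) = y*(14 + y)
q(p) = -218/(1/14 + p) (q(p) = (p + (-218 - p))/(p + 1/14) = -218/(p + 1/14) = -218/(1/14 + p))
q(l(K(-4))) + 38410 = -3052/(1 + 14*(((1/2)/(-4))*(14 + (1/2)/(-4)))) + 38410 = -3052/(1 + 14*(((1/2)*(-1/4))*(14 + (1/2)*(-1/4)))) + 38410 = -3052/(1 + 14*(-(14 - 1/8)/8)) + 38410 = -3052/(1 + 14*(-1/8*111/8)) + 38410 = -3052/(1 + 14*(-111/64)) + 38410 = -3052/(1 - 777/32) + 38410 = -3052/(-745/32) + 38410 = -3052*(-32/745) + 38410 = 97664/745 + 38410 = 28713114/745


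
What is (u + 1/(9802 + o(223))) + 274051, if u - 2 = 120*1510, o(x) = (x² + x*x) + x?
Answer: 49842464200/109483 ≈ 4.5525e+5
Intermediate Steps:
o(x) = x + 2*x² (o(x) = (x² + x²) + x = 2*x² + x = x + 2*x²)
u = 181202 (u = 2 + 120*1510 = 2 + 181200 = 181202)
(u + 1/(9802 + o(223))) + 274051 = (181202 + 1/(9802 + 223*(1 + 2*223))) + 274051 = (181202 + 1/(9802 + 223*(1 + 446))) + 274051 = (181202 + 1/(9802 + 223*447)) + 274051 = (181202 + 1/(9802 + 99681)) + 274051 = (181202 + 1/109483) + 274051 = 19838538567/109483 + 274051 = 49842464200/109483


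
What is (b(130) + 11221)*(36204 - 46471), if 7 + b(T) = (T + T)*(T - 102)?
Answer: -189877898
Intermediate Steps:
b(T) = -7 + 2*T*(-102 + T) (b(T) = -7 + (T + T)*(T - 102) = -7 + (2*T)*(-102 + T) = -7 + 2*T*(-102 + T))
(b(130) + 11221)*(36204 - 46471) = ((-7 - 204*130 + 2*130**2) + 11221)*(36204 - 46471) = ((-7 - 26520 + 2*16900) + 11221)*(-10267) = ((-7 - 26520 + 33800) + 11221)*(-10267) = (7273 + 11221)*(-10267) = 18494*(-10267) = -189877898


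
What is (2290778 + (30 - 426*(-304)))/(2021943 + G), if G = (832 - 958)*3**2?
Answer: 2420312/2020809 ≈ 1.1977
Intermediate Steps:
G = -1134 (G = -126*9 = -1134)
(2290778 + (30 - 426*(-304)))/(2021943 + G) = (2290778 + (30 - 426*(-304)))/(2021943 - 1134) = (2290778 + (30 + 129504))/2020809 = (2290778 + 129534)*(1/2020809) = 2420312*(1/2020809) = 2420312/2020809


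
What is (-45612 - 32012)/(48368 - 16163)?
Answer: -77624/32205 ≈ -2.4103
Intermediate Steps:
(-45612 - 32012)/(48368 - 16163) = -77624/32205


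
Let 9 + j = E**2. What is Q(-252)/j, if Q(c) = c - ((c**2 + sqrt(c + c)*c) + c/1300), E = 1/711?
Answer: 10474717136877/1478648600 - 95543469*I*sqrt(14)/568711 ≈ 7084.0 - 628.6*I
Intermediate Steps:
E = 1/711 ≈ 0.0014065
j = -4549688/505521 (j = -9 + (1/711)**2 = -9 + 1/505521 = -4549688/505521 ≈ -9.0000)
Q(c) = -c**2 + 1299*c/1300 - sqrt(2)*c**(3/2) (Q(c) = c - ((c**2 + sqrt(2*c)*c) + c*(1/1300)) = c - ((c**2 + (sqrt(2)*sqrt(c))*c) + c/1300) = c - ((c**2 + sqrt(2)*c**(3/2)) + c/1300) = c - (c**2 + c/1300 + sqrt(2)*c**(3/2)) = c + (-c**2 - c/1300 - sqrt(2)*c**(3/2)) = -c**2 + 1299*c/1300 - sqrt(2)*c**(3/2))
Q(-252)/j = (-1*(-252)**2 + (1299/1300)*(-252) - sqrt(2)*(-252)**(3/2))/(-4549688/505521) = (-1*63504 - 81837/325 - sqrt(2)*(-1512*I*sqrt(7)))*(-505521/4549688) = (-63504 - 81837/325 + 1512*I*sqrt(14))*(-505521/4549688) = (-20720637/325 + 1512*I*sqrt(14))*(-505521/4549688) = 10474717136877/1478648600 - 95543469*I*sqrt(14)/568711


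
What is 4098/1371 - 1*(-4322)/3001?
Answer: 6074520/1371457 ≈ 4.4292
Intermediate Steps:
4098/1371 - 1*(-4322)/3001 = 4098*(1/1371) + 4322*(1/3001) = 1366/457 + 4322/3001 = 6074520/1371457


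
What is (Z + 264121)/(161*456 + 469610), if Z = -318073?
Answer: -26976/271513 ≈ -0.099354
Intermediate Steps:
(Z + 264121)/(161*456 + 469610) = (-318073 + 264121)/(161*456 + 469610) = -53952/(73416 + 469610) = -53952/543026 = -53952*1/543026 = -26976/271513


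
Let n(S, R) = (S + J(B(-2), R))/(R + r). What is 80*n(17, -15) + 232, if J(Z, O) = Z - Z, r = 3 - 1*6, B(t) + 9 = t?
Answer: 1408/9 ≈ 156.44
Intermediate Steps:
B(t) = -9 + t
r = -3 (r = 3 - 6 = -3)
J(Z, O) = 0
n(S, R) = S/(-3 + R) (n(S, R) = (S + 0)/(R - 3) = S/(-3 + R))
80*n(17, -15) + 232 = 80*(17/(-3 - 15)) + 232 = 80*(17/(-18)) + 232 = 80*(17*(-1/18)) + 232 = 80*(-17/18) + 232 = -680/9 + 232 = 1408/9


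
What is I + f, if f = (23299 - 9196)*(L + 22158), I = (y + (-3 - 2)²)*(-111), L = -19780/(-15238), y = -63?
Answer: 2381065489218/7619 ≈ 3.1252e+8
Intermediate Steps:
L = 9890/7619 (L = -19780*(-1/15238) = 9890/7619 ≈ 1.2981)
I = 4218 (I = (-63 + (-3 - 2)²)*(-111) = (-63 + (-5)²)*(-111) = (-63 + 25)*(-111) = -38*(-111) = 4218)
f = 2381033352276/7619 (f = (23299 - 9196)*(9890/7619 + 22158) = 14103*(168831692/7619) = 2381033352276/7619 ≈ 3.1251e+8)
I + f = 4218 + 2381033352276/7619 = 2381065489218/7619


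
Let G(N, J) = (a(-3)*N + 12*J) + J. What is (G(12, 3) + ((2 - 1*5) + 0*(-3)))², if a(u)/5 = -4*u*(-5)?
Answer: 12702096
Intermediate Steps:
a(u) = 100*u (a(u) = 5*(-4*u*(-5)) = 5*(20*u) = 100*u)
G(N, J) = -300*N + 13*J (G(N, J) = ((100*(-3))*N + 12*J) + J = (-300*N + 12*J) + J = -300*N + 13*J)
(G(12, 3) + ((2 - 1*5) + 0*(-3)))² = ((-300*12 + 13*3) + ((2 - 1*5) + 0*(-3)))² = ((-3600 + 39) + ((2 - 5) + 0))² = (-3561 + (-3 + 0))² = (-3561 - 3)² = (-3564)² = 12702096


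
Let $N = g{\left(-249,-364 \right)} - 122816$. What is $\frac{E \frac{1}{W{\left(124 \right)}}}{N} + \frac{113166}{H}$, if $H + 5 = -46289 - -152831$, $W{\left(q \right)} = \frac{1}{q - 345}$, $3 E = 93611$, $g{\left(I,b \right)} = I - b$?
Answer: $\frac{2245697502745}{39216589311} \approx 57.264$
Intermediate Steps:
$E = \frac{93611}{3}$ ($E = \frac{1}{3} \cdot 93611 = \frac{93611}{3} \approx 31204.0$)
$W{\left(q \right)} = \frac{1}{-345 + q}$
$H = 106537$ ($H = -5 - -106542 = -5 + \left(-46289 + 152831\right) = -5 + 106542 = 106537$)
$N = -122701$ ($N = \left(-249 - -364\right) - 122816 = \left(-249 + 364\right) - 122816 = 115 - 122816 = -122701$)
$\frac{E \frac{1}{W{\left(124 \right)}}}{N} + \frac{113166}{H} = \frac{\frac{93611}{3} \frac{1}{\frac{1}{-345 + 124}}}{-122701} + \frac{113166}{106537} = \frac{93611}{3 \frac{1}{-221}} \left(- \frac{1}{122701}\right) + 113166 \cdot \frac{1}{106537} = \frac{93611}{3 \left(- \frac{1}{221}\right)} \left(- \frac{1}{122701}\right) + \frac{113166}{106537} = \frac{93611}{3} \left(-221\right) \left(- \frac{1}{122701}\right) + \frac{113166}{106537} = \left(- \frac{20688031}{3}\right) \left(- \frac{1}{122701}\right) + \frac{113166}{106537} = \frac{20688031}{368103} + \frac{113166}{106537} = \frac{2245697502745}{39216589311}$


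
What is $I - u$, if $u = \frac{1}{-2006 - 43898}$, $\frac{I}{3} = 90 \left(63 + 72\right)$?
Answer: $\frac{1673200801}{45904} \approx 36450.0$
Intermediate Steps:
$I = 36450$ ($I = 3 \cdot 90 \left(63 + 72\right) = 3 \cdot 90 \cdot 135 = 3 \cdot 12150 = 36450$)
$u = - \frac{1}{45904}$ ($u = \frac{1}{-45904} = - \frac{1}{45904} \approx -2.1785 \cdot 10^{-5}$)
$I - u = 36450 - - \frac{1}{45904} = 36450 + \frac{1}{45904} = \frac{1673200801}{45904}$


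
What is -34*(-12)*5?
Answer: 2040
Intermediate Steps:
-34*(-12)*5 = 408*5 = 2040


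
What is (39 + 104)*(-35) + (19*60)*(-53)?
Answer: -65425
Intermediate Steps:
(39 + 104)*(-35) + (19*60)*(-53) = 143*(-35) + 1140*(-53) = -5005 - 60420 = -65425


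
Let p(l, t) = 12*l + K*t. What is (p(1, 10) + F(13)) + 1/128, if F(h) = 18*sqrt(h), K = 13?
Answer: 18177/128 + 18*sqrt(13) ≈ 206.91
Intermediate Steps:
p(l, t) = 12*l + 13*t
(p(1, 10) + F(13)) + 1/128 = ((12*1 + 13*10) + 18*sqrt(13)) + 1/128 = ((12 + 130) + 18*sqrt(13)) + 1/128 = (142 + 18*sqrt(13)) + 1/128 = 18177/128 + 18*sqrt(13)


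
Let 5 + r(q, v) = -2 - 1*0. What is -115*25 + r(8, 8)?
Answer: -2882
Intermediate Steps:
r(q, v) = -7 (r(q, v) = -5 + (-2 - 1*0) = -5 + (-2 + 0) = -5 - 2 = -7)
-115*25 + r(8, 8) = -115*25 - 7 = -2875 - 7 = -2882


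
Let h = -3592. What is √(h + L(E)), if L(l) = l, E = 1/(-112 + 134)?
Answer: I*√1738506/22 ≈ 59.933*I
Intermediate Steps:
E = 1/22 ≈ 0.045455
√(h + L(E)) = √(-3592 + 1/22) = √(-79023/22) = I*√1738506/22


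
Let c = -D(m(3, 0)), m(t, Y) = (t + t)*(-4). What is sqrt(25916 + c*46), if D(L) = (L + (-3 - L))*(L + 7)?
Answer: sqrt(23570) ≈ 153.53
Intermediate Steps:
m(t, Y) = -8*t (m(t, Y) = (2*t)*(-4) = -8*t)
D(L) = -21 - 3*L (D(L) = -3*(7 + L) = -21 - 3*L)
c = -51 (c = -(-21 - (-24)*3) = -(-21 - 3*(-24)) = -(-21 + 72) = -1*51 = -51)
sqrt(25916 + c*46) = sqrt(25916 - 51*46) = sqrt(25916 - 2346) = sqrt(23570)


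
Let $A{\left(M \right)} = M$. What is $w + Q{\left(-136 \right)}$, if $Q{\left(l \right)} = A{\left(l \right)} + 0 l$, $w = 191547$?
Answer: $191411$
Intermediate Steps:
$Q{\left(l \right)} = l$ ($Q{\left(l \right)} = l + 0 l = l + 0 = l$)
$w + Q{\left(-136 \right)} = 191547 - 136 = 191411$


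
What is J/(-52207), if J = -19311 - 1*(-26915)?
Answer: -7604/52207 ≈ -0.14565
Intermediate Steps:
J = 7604 (J = -19311 + 26915 = 7604)
J/(-52207) = 7604/(-52207) = 7604*(-1/52207) = -7604/52207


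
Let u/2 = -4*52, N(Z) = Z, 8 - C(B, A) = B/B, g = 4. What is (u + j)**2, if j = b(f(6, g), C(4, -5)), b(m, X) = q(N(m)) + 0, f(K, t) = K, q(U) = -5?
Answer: 177241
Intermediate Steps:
C(B, A) = 7 (C(B, A) = 8 - B/B = 8 - 1*1 = 8 - 1 = 7)
u = -416 (u = 2*(-4*52) = 2*(-208) = -416)
b(m, X) = -5 (b(m, X) = -5 + 0 = -5)
j = -5
(u + j)**2 = (-416 - 5)**2 = (-421)**2 = 177241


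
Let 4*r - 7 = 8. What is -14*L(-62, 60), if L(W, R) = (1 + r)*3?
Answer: -399/2 ≈ -199.50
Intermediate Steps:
r = 15/4 (r = 7/4 + (¼)*8 = 7/4 + 2 = 15/4 ≈ 3.7500)
L(W, R) = 57/4 (L(W, R) = (1 + 15/4)*3 = (19/4)*3 = 57/4)
-14*L(-62, 60) = -14*57/4 = -399/2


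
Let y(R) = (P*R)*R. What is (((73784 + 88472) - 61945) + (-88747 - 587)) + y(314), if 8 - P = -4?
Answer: 1194129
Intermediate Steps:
P = 12 (P = 8 - 1*(-4) = 8 + 4 = 12)
y(R) = 12*R**2 (y(R) = (12*R)*R = 12*R**2)
(((73784 + 88472) - 61945) + (-88747 - 587)) + y(314) = (((73784 + 88472) - 61945) + (-88747 - 587)) + 12*314**2 = ((162256 - 61945) - 89334) + 12*98596 = (100311 - 89334) + 1183152 = 10977 + 1183152 = 1194129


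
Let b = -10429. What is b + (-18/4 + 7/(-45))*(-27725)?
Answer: 2135633/18 ≈ 1.1865e+5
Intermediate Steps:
b + (-18/4 + 7/(-45))*(-27725) = -10429 + (-18/4 + 7/(-45))*(-27725) = -10429 + (-18*¼ + 7*(-1/45))*(-27725) = -10429 + (-9/2 - 7/45)*(-27725) = -10429 - 419/90*(-27725) = -10429 + 2323355/18 = 2135633/18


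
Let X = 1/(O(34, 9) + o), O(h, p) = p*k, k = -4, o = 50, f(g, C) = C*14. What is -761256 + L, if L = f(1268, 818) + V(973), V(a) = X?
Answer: -10497255/14 ≈ -7.4980e+5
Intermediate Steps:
f(g, C) = 14*C
O(h, p) = -4*p (O(h, p) = p*(-4) = -4*p)
X = 1/14 (X = 1/(-4*9 + 50) = 1/(-36 + 50) = 1/14 ≈ 0.071429)
V(a) = 1/14
L = 160329/14 (L = 14*818 + 1/14 = 11452 + 1/14 = 160329/14 ≈ 11452.)
-761256 + L = -761256 + 160329/14 = -10497255/14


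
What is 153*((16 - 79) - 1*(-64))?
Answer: 153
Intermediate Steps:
153*((16 - 79) - 1*(-64)) = 153*(-63 + 64) = 153*1 = 153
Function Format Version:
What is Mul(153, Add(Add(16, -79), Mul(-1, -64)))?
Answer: 153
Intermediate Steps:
Mul(153, Add(Add(16, -79), Mul(-1, -64))) = Mul(153, Add(-63, 64)) = Mul(153, 1) = 153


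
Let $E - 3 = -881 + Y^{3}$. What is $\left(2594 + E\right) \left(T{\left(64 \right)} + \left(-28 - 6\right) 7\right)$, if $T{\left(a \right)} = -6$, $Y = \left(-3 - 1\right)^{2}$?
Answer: $-1418128$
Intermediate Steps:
$Y = 16$ ($Y = \left(-4\right)^{2} = 16$)
$E = 3218$ ($E = 3 - \left(881 - 16^{3}\right) = 3 + \left(-881 + 4096\right) = 3 + 3215 = 3218$)
$\left(2594 + E\right) \left(T{\left(64 \right)} + \left(-28 - 6\right) 7\right) = \left(2594 + 3218\right) \left(-6 + \left(-28 - 6\right) 7\right) = 5812 \left(-6 - 238\right) = 5812 \left(-244\right) = -1418128$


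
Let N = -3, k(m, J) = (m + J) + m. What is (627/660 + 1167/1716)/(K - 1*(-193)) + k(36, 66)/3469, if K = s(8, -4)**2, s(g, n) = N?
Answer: 47948919/1002055340 ≈ 0.047851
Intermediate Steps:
k(m, J) = J + 2*m (k(m, J) = (J + m) + m = J + 2*m)
s(g, n) = -3
K = 9 (K = (-3)**2 = 9)
(627/660 + 1167/1716)/(K - 1*(-193)) + k(36, 66)/3469 = (627/660 + 1167/1716)/(9 - 1*(-193)) + (66 + 2*36)/3469 = (627*(1/660) + 1167*(1/1716))/(9 + 193) + (66 + 72)*(1/3469) = (19/20 + 389/572)/202 + 138*(1/3469) = (2331/1430)*(1/202) + 138/3469 = 2331/288860 + 138/3469 = 47948919/1002055340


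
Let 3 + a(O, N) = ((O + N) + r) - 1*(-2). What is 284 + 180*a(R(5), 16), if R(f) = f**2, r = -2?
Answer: 7124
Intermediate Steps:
a(O, N) = -3 + N + O (a(O, N) = -3 + (((O + N) - 2) - 1*(-2)) = -3 + (((N + O) - 2) + 2) = -3 + ((-2 + N + O) + 2) = -3 + (N + O) = -3 + N + O)
284 + 180*a(R(5), 16) = 284 + 180*(-3 + 16 + 5**2) = 284 + 180*(-3 + 16 + 25) = 284 + 180*38 = 284 + 6840 = 7124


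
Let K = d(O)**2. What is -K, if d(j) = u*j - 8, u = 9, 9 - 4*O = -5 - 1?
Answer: -10609/16 ≈ -663.06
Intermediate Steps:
O = 15/4 (O = 9/4 - (-5 - 1)/4 = 9/4 - 1/4*(-6) = 9/4 + 3/2 = 15/4 ≈ 3.7500)
d(j) = -8 + 9*j (d(j) = 9*j - 8 = -8 + 9*j)
K = 10609/16 (K = (-8 + 9*(15/4))**2 = (-8 + 135/4)**2 = (103/4)**2 = 10609/16 ≈ 663.06)
-K = -1*10609/16 = -10609/16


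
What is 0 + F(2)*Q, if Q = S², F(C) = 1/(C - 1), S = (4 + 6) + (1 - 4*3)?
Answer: 1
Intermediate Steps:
S = -1 (S = 10 + (1 - 12) = 10 - 11 = -1)
F(C) = 1/(-1 + C)
Q = 1 (Q = (-1)² = 1)
0 + F(2)*Q = 0 + 1/(-1 + 2) = 0 + 1/1 = 0 + 1*1 = 0 + 1 = 1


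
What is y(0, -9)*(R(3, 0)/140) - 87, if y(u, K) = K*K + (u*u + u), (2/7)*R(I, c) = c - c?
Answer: -87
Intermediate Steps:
R(I, c) = 0 (R(I, c) = 7*(c - c)/2 = (7/2)*0 = 0)
y(u, K) = u + K² + u² (y(u, K) = K² + (u² + u) = K² + (u + u²) = u + K² + u²)
y(0, -9)*(R(3, 0)/140) - 87 = (0 + (-9)² + 0²)*(0/140) - 87 = (0 + 81 + 0)*(0*(1/140)) - 87 = 81*0 - 87 = 0 - 87 = -87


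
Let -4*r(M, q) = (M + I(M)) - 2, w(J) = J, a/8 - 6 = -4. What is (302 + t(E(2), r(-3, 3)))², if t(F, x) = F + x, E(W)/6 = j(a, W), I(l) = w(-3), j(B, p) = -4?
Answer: 78400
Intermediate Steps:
a = 16 (a = 48 + 8*(-4) = 48 - 32 = 16)
I(l) = -3
E(W) = -24 (E(W) = 6*(-4) = -24)
r(M, q) = 5/4 - M/4 (r(M, q) = -((M - 3) - 2)/4 = -((-3 + M) - 2)/4 = -(-5 + M)/4 = 5/4 - M/4)
(302 + t(E(2), r(-3, 3)))² = (302 + (-24 + (5/4 - ¼*(-3))))² = (302 + (-24 + (5/4 + ¾)))² = (302 + (-24 + 2))² = (302 - 22)² = 280² = 78400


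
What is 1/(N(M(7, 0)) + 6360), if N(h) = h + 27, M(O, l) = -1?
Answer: 1/6386 ≈ 0.00015659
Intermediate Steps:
N(h) = 27 + h
1/(N(M(7, 0)) + 6360) = 1/((27 - 1) + 6360) = 1/(26 + 6360) = 1/6386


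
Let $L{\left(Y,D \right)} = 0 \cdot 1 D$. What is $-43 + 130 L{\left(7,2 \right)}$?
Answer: $-43$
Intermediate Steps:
$L{\left(Y,D \right)} = 0$ ($L{\left(Y,D \right)} = 0 D = 0$)
$-43 + 130 L{\left(7,2 \right)} = -43 + 130 \cdot 0 = -43 + 0 = -43$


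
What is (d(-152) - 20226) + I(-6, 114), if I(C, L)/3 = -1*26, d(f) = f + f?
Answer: -20608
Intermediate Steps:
d(f) = 2*f
I(C, L) = -78 (I(C, L) = 3*(-1*26) = 3*(-26) = -78)
(d(-152) - 20226) + I(-6, 114) = (2*(-152) - 20226) - 78 = (-304 - 20226) - 78 = -20530 - 78 = -20608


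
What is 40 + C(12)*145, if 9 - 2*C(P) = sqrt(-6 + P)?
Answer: 1385/2 - 145*sqrt(6)/2 ≈ 514.91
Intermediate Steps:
C(P) = 9/2 - sqrt(-6 + P)/2
40 + C(12)*145 = 40 + (9/2 - sqrt(-6 + 12)/2)*145 = 40 + (9/2 - sqrt(6)/2)*145 = 40 + (1305/2 - 145*sqrt(6)/2) = 1385/2 - 145*sqrt(6)/2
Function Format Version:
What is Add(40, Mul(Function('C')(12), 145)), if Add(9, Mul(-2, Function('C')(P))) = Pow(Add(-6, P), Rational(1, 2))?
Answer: Add(Rational(1385, 2), Mul(Rational(-145, 2), Pow(6, Rational(1, 2)))) ≈ 514.91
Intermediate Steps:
Function('C')(P) = Add(Rational(9, 2), Mul(Rational(-1, 2), Pow(Add(-6, P), Rational(1, 2))))
Add(40, Mul(Function('C')(12), 145)) = Add(40, Mul(Add(Rational(9, 2), Mul(Rational(-1, 2), Pow(Add(-6, 12), Rational(1, 2)))), 145)) = Add(40, Mul(Add(Rational(9, 2), Mul(Rational(-1, 2), Pow(6, Rational(1, 2)))), 145)) = Add(40, Add(Rational(1305, 2), Mul(Rational(-145, 2), Pow(6, Rational(1, 2))))) = Add(Rational(1385, 2), Mul(Rational(-145, 2), Pow(6, Rational(1, 2))))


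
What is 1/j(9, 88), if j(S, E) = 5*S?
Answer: 1/45 ≈ 0.022222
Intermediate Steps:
1/j(9, 88) = 1/(5*9) = 1/45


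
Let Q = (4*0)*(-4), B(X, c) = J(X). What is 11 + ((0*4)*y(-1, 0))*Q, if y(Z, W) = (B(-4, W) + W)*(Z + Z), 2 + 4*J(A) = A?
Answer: 11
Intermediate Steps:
J(A) = -½ + A/4
B(X, c) = -½ + X/4
y(Z, W) = 2*Z*(-3/2 + W) (y(Z, W) = ((-½ + (¼)*(-4)) + W)*(Z + Z) = ((-½ - 1) + W)*(2*Z) = (-3/2 + W)*(2*Z) = 2*Z*(-3/2 + W))
Q = 0 (Q = 0*(-4) = 0)
11 + ((0*4)*y(-1, 0))*Q = 11 + ((0*4)*(-(-3 + 2*0)))*0 = 11 + (0*(-(-3 + 0)))*0 = 11 + (0*(-1*(-3)))*0 = 11 + (0*3)*0 = 11 + 0*0 = 11 + 0 = 11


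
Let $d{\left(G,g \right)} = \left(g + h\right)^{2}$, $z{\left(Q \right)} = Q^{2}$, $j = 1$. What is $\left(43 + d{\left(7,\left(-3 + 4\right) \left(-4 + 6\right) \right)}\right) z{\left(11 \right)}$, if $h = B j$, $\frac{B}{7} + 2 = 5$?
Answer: $69212$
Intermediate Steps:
$B = 21$ ($B = -14 + 7 \cdot 5 = -14 + 35 = 21$)
$h = 21$ ($h = 21 \cdot 1 = 21$)
$d{\left(G,g \right)} = \left(21 + g\right)^{2}$ ($d{\left(G,g \right)} = \left(g + 21\right)^{2} = \left(21 + g\right)^{2}$)
$\left(43 + d{\left(7,\left(-3 + 4\right) \left(-4 + 6\right) \right)}\right) z{\left(11 \right)} = \left(43 + \left(21 + \left(-3 + 4\right) \left(-4 + 6\right)\right)^{2}\right) 11^{2} = \left(43 + \left(21 + 1 \cdot 2\right)^{2}\right) 121 = \left(43 + \left(21 + 2\right)^{2}\right) 121 = \left(43 + 23^{2}\right) 121 = \left(43 + 529\right) 121 = 572 \cdot 121 = 69212$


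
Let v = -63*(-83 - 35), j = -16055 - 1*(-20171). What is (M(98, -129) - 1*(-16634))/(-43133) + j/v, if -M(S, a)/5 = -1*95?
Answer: 1198741/7634541 ≈ 0.15702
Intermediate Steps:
M(S, a) = 475 (M(S, a) = -(-5)*95 = -5*(-95) = 475)
j = 4116 (j = -16055 + 20171 = 4116)
v = 7434 (v = -63*(-118) = 7434)
(M(98, -129) - 1*(-16634))/(-43133) + j/v = (475 - 1*(-16634))/(-43133) + 4116/7434 = (475 + 16634)*(-1/43133) + 4116*(1/7434) = 17109*(-1/43133) + 98/177 = -17109/43133 + 98/177 = 1198741/7634541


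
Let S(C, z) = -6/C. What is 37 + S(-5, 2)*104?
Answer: 809/5 ≈ 161.80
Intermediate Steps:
37 + S(-5, 2)*104 = 37 - 6/(-5)*104 = 37 - 6*(-⅕)*104 = 37 + (6/5)*104 = 37 + 624/5 = 809/5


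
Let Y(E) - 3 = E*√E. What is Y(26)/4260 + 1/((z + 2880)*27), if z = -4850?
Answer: 5177/7552980 + 13*√26/2130 ≈ 0.031806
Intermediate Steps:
Y(E) = 3 + E^(3/2) (Y(E) = 3 + E*√E = 3 + E^(3/2))
Y(26)/4260 + 1/((z + 2880)*27) = (3 + 26^(3/2))/4260 + 1/((-4850 + 2880)*27) = (3 + 26*√26)*(1/4260) + (1/27)/(-1970) = (1/1420 + 13*√26/2130) - 1/1970*1/27 = (1/1420 + 13*√26/2130) - 1/53190 = 5177/7552980 + 13*√26/2130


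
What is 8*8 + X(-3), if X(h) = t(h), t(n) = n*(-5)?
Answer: 79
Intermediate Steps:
t(n) = -5*n
X(h) = -5*h
8*8 + X(-3) = 8*8 - 5*(-3) = 64 + 15 = 79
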